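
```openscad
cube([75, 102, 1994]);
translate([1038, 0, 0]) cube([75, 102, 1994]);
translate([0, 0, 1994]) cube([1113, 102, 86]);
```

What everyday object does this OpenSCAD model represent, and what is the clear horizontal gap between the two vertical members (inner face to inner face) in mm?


A door frame. The clear opening width is 963 mm.

Two 1994 mm tall posts with a header on top — a door frame. The left jamb is 75 mm wide at x = 0; the right jamb starts at x = 1038. The clear opening is 1038 − 75 = 963 mm.


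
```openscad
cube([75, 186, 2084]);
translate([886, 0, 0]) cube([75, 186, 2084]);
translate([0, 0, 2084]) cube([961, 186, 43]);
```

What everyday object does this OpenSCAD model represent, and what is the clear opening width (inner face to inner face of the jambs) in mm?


A door frame. The clear opening width is 811 mm.

Two 2084 mm tall posts with a header on top — a door frame. The left jamb is 75 mm wide at x = 0; the right jamb starts at x = 886. The clear opening is 886 − 75 = 811 mm.


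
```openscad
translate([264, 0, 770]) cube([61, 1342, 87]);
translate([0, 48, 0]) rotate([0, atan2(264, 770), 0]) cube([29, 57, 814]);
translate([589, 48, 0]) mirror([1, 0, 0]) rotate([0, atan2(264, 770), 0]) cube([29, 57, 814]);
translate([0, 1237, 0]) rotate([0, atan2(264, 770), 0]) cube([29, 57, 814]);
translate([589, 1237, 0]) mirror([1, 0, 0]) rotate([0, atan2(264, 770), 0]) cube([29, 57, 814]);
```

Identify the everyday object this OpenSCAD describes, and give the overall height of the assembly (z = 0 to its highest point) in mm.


A sawhorse. The overall height is 857 mm.

A beam across two mirrored pairs of raked legs — a sawhorse. The beam's underside is at z = 770 (matching the legs' vertical rise in atan2(264, 770)) and the beam is 87 mm tall, so its top is at 770 + 87 = 857 mm. The raked legs top out at the beam's underside, so that is the highest point.


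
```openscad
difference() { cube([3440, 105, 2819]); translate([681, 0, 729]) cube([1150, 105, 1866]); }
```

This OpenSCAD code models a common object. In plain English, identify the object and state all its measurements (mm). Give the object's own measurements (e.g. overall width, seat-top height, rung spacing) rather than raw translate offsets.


A wall 3440 mm long (x), 105 mm thick (y), 2819 mm tall, with a rectangular window opening cut through it. The opening is 1150 mm wide and 1866 mm tall; its sill is at z = 729 mm and its near (−x) edge is 681 mm from the wall's −x end. The opening passes through the full wall thickness.


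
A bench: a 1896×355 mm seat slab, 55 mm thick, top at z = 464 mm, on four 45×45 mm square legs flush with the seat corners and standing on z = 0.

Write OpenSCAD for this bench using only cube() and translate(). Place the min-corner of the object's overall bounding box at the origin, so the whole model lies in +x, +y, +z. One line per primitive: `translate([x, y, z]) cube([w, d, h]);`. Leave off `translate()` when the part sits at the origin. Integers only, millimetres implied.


// leg_h = 464 − 55 = 409
translate([0, 0, 409]) cube([1896, 355, 55]);
cube([45, 45, 409]);
translate([0, 310, 0]) cube([45, 45, 409]);
translate([1851, 0, 0]) cube([45, 45, 409]);
translate([1851, 310, 0]) cube([45, 45, 409]);


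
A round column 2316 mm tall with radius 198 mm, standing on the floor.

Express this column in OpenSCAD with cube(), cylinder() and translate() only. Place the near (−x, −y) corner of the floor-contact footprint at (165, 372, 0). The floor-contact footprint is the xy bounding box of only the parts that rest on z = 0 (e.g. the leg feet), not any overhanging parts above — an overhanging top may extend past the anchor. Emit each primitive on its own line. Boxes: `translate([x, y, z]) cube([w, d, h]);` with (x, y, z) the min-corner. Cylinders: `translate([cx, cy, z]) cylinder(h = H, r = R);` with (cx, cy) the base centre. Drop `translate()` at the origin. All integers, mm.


translate([363, 570, 0]) cylinder(h = 2316, r = 198);


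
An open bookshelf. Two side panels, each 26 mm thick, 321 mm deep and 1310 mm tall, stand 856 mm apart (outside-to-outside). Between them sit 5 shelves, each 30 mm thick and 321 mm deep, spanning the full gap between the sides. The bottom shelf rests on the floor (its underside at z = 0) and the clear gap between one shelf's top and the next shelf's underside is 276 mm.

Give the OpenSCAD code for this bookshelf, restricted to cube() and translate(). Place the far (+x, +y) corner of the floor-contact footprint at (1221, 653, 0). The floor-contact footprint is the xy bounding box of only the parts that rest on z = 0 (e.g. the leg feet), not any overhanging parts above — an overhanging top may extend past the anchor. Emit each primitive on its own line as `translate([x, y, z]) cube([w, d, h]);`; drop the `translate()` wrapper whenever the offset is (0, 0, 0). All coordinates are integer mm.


translate([365, 332, 0]) cube([26, 321, 1310]);
translate([1195, 332, 0]) cube([26, 321, 1310]);
translate([391, 332, 0]) cube([804, 321, 30]);
translate([391, 332, 306]) cube([804, 321, 30]);
translate([391, 332, 612]) cube([804, 321, 30]);
translate([391, 332, 918]) cube([804, 321, 30]);
translate([391, 332, 1224]) cube([804, 321, 30]);


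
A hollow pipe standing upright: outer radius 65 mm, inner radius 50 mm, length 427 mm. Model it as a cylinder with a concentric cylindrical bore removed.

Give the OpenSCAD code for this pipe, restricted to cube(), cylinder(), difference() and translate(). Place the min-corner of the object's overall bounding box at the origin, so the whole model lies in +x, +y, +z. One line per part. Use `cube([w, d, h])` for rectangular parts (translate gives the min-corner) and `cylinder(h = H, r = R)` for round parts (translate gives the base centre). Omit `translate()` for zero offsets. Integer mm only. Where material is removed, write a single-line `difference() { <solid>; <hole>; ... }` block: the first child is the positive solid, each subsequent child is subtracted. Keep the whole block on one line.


difference() { translate([65, 65, 0]) cylinder(h = 427, r = 65); translate([65, 65, 0]) cylinder(h = 427, r = 50); }


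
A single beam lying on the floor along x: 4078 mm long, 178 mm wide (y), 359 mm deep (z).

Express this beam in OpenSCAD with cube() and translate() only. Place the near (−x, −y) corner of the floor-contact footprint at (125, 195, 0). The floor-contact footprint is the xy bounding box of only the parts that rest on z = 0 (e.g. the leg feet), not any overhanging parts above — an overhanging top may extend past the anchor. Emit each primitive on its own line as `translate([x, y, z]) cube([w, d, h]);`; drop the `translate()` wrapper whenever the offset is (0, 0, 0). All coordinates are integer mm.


translate([125, 195, 0]) cube([4078, 178, 359]);


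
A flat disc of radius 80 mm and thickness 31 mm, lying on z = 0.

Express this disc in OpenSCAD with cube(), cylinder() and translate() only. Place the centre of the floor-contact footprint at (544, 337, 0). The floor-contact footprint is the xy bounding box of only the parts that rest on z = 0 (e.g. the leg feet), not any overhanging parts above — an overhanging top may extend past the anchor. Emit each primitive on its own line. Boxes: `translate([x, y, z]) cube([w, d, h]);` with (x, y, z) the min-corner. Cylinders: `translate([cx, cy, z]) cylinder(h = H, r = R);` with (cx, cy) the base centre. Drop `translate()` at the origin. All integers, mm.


translate([544, 337, 0]) cylinder(h = 31, r = 80);


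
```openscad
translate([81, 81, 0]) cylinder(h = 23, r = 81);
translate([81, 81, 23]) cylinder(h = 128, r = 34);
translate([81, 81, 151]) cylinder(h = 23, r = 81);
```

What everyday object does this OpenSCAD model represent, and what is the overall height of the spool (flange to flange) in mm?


A spool. The overall height is 174 mm.

Three coaxial cylinders, large–small–large — a spool. Two 23 mm flanges and a 128 mm core give 23 + 128 + 23 = 174 mm.


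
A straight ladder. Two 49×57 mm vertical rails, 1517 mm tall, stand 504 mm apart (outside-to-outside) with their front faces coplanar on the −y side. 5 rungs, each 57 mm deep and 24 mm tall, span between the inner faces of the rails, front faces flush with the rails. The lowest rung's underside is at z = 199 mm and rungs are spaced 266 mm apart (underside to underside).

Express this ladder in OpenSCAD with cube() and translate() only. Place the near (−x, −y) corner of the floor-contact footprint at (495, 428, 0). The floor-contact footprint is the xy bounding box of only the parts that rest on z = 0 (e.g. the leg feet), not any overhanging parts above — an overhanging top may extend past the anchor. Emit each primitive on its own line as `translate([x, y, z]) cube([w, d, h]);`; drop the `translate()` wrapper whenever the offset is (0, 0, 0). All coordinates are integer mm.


// rung span = 504 - 2*49 = 406
// rung[k] z = 199 + k*266
translate([495, 428, 0]) cube([49, 57, 1517]);
translate([950, 428, 0]) cube([49, 57, 1517]);
translate([544, 428, 199]) cube([406, 57, 24]);
translate([544, 428, 465]) cube([406, 57, 24]);
translate([544, 428, 731]) cube([406, 57, 24]);
translate([544, 428, 997]) cube([406, 57, 24]);
translate([544, 428, 1263]) cube([406, 57, 24]);


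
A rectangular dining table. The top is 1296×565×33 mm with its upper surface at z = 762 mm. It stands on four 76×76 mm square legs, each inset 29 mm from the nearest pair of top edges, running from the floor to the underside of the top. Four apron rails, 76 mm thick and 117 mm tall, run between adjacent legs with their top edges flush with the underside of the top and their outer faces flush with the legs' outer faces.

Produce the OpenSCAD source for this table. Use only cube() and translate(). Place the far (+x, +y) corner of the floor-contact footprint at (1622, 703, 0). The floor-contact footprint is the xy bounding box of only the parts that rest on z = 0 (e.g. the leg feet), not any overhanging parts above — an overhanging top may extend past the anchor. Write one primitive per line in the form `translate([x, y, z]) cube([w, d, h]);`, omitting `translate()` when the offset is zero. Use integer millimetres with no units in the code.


// leg_h = 762 - 33 = 729
// apron z = 729 - 117 = 612
translate([355, 167, 729]) cube([1296, 565, 33]);
translate([384, 196, 0]) cube([76, 76, 729]);
translate([1546, 196, 0]) cube([76, 76, 729]);
translate([384, 627, 0]) cube([76, 76, 729]);
translate([1546, 627, 0]) cube([76, 76, 729]);
translate([460, 196, 612]) cube([1086, 76, 117]);
translate([460, 627, 612]) cube([1086, 76, 117]);
translate([384, 272, 612]) cube([76, 355, 117]);
translate([1546, 272, 612]) cube([76, 355, 117]);


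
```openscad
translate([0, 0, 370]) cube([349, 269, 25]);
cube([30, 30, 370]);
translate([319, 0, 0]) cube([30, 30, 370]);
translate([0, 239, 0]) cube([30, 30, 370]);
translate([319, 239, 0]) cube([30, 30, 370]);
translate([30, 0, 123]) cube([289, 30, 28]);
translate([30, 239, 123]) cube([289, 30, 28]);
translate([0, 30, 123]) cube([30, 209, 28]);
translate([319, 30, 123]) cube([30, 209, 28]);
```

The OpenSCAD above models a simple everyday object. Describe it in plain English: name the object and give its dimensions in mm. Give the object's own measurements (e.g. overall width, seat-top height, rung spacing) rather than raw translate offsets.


A four-legged stool. The seat is a 349×269×25 mm slab whose top surface is at z = 395 mm; four square legs, each 30×30 mm in cross-section, run from the floor (z = 0) to the underside of the seat, each flush with a corner of the seat. Four stretchers, 30 mm wide and 28 mm tall, connect adjacent legs with their undersides at z = 123 mm, each running between the inner faces of the legs it joins and aligned with the legs' outer faces on the other axis.


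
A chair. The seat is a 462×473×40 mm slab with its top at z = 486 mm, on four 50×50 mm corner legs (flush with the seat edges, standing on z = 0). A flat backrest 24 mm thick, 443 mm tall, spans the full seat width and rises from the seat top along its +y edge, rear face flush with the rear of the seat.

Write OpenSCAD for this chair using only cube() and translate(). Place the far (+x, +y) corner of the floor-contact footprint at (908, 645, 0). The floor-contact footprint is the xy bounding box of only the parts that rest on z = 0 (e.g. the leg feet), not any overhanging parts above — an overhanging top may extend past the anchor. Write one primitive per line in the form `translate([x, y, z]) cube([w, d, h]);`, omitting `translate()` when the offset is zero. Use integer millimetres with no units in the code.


translate([446, 172, 446]) cube([462, 473, 40]);
translate([446, 172, 0]) cube([50, 50, 446]);
translate([858, 172, 0]) cube([50, 50, 446]);
translate([446, 595, 0]) cube([50, 50, 446]);
translate([858, 595, 0]) cube([50, 50, 446]);
translate([446, 621, 486]) cube([462, 24, 443]);


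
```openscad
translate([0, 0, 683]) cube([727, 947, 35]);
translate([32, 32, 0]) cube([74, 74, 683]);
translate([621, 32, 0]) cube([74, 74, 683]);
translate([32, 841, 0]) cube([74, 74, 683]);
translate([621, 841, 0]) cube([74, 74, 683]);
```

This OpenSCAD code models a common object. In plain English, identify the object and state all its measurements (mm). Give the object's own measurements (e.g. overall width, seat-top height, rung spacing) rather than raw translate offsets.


A rectangular dining table. The top is 727×947×35 mm with its upper surface at z = 718 mm. It stands on four 74×74 mm square legs, each inset 32 mm from the nearest pair of top edges, running from the floor to the underside of the top.


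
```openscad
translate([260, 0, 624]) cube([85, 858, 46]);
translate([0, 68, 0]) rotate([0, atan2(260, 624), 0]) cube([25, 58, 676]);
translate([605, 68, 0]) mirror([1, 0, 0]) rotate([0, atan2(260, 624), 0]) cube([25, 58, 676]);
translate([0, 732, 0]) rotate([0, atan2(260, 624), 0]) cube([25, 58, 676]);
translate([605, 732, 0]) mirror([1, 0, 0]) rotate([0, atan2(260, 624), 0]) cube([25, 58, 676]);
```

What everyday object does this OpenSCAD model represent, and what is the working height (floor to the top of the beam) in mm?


A sawhorse. The overall height is 670 mm.

A beam across two mirrored pairs of raked legs — a sawhorse. The beam's underside is at z = 624 (matching the legs' vertical rise in atan2(260, 624)) and the beam is 46 mm tall, so its top is at 624 + 46 = 670 mm. The raked legs top out at the beam's underside, so that is the highest point.


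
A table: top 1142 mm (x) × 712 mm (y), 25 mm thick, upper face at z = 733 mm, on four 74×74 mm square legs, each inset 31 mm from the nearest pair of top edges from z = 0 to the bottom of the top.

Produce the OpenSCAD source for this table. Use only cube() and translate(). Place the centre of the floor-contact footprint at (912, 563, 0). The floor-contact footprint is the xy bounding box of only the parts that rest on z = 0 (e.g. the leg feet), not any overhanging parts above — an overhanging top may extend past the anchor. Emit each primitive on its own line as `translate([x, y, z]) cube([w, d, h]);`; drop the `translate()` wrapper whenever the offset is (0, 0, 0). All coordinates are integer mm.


translate([341, 207, 708]) cube([1142, 712, 25]);
translate([372, 238, 0]) cube([74, 74, 708]);
translate([1378, 238, 0]) cube([74, 74, 708]);
translate([372, 814, 0]) cube([74, 74, 708]);
translate([1378, 814, 0]) cube([74, 74, 708]);


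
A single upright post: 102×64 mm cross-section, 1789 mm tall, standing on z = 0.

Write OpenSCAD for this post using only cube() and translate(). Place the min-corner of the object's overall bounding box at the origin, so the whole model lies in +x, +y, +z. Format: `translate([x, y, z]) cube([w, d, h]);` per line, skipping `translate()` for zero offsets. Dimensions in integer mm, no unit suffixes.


cube([102, 64, 1789]);


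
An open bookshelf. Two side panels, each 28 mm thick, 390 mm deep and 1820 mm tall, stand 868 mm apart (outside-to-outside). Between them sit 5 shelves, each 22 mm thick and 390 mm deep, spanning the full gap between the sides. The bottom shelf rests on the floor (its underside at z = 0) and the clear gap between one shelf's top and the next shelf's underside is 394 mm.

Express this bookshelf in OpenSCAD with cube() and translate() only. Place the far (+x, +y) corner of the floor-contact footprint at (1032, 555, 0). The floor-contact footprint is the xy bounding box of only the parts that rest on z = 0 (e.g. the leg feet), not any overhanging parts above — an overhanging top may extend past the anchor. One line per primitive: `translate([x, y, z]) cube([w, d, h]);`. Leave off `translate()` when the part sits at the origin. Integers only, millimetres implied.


translate([164, 165, 0]) cube([28, 390, 1820]);
translate([1004, 165, 0]) cube([28, 390, 1820]);
translate([192, 165, 0]) cube([812, 390, 22]);
translate([192, 165, 416]) cube([812, 390, 22]);
translate([192, 165, 832]) cube([812, 390, 22]);
translate([192, 165, 1248]) cube([812, 390, 22]);
translate([192, 165, 1664]) cube([812, 390, 22]);


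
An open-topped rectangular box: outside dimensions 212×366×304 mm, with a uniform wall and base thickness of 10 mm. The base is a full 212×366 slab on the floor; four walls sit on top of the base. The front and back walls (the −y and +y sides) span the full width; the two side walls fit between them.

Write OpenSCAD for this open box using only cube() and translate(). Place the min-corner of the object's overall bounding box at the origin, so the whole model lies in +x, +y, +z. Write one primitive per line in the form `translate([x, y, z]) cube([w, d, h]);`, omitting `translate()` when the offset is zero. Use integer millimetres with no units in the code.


cube([212, 366, 10]);
translate([0, 0, 10]) cube([212, 10, 294]);
translate([0, 356, 10]) cube([212, 10, 294]);
translate([0, 10, 10]) cube([10, 346, 294]);
translate([202, 10, 10]) cube([10, 346, 294]);


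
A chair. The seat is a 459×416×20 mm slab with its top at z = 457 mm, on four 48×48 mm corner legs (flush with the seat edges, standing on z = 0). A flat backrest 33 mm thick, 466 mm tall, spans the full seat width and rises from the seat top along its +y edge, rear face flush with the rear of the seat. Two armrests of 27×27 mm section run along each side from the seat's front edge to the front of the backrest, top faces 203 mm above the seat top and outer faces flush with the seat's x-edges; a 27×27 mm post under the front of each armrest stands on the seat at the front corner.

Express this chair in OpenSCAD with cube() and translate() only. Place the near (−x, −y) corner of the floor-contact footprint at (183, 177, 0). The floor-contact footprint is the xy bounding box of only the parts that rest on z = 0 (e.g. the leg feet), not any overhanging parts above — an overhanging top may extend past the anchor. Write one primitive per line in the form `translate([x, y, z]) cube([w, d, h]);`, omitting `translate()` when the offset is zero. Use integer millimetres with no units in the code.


translate([183, 177, 437]) cube([459, 416, 20]);
translate([183, 177, 0]) cube([48, 48, 437]);
translate([594, 177, 0]) cube([48, 48, 437]);
translate([183, 545, 0]) cube([48, 48, 437]);
translate([594, 545, 0]) cube([48, 48, 437]);
translate([183, 560, 457]) cube([459, 33, 466]);
translate([183, 177, 633]) cube([27, 383, 27]);
translate([615, 177, 633]) cube([27, 383, 27]);
translate([183, 177, 457]) cube([27, 27, 176]);
translate([615, 177, 457]) cube([27, 27, 176]);


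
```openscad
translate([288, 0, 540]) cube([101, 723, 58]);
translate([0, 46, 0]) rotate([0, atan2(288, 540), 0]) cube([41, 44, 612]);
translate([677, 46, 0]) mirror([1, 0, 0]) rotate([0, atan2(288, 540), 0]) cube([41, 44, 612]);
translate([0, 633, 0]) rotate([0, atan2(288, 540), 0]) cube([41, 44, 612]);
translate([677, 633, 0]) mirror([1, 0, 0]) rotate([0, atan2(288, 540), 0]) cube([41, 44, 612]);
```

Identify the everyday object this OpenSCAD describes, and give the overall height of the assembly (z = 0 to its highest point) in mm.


A sawhorse. The overall height is 598 mm.

A beam across two mirrored pairs of raked legs — a sawhorse. The beam's underside is at z = 540 (matching the legs' vertical rise in atan2(288, 540)) and the beam is 58 mm tall, so its top is at 540 + 58 = 598 mm. The raked legs top out at the beam's underside, so that is the highest point.


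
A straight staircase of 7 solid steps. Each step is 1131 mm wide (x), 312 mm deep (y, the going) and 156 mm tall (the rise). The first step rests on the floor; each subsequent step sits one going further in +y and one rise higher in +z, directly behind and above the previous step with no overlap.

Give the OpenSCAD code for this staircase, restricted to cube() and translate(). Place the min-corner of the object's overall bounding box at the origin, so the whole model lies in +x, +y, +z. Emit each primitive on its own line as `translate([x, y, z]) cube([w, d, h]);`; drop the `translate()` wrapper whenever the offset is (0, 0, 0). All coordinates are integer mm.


cube([1131, 312, 156]);
translate([0, 312, 156]) cube([1131, 312, 156]);
translate([0, 624, 312]) cube([1131, 312, 156]);
translate([0, 936, 468]) cube([1131, 312, 156]);
translate([0, 1248, 624]) cube([1131, 312, 156]);
translate([0, 1560, 780]) cube([1131, 312, 156]);
translate([0, 1872, 936]) cube([1131, 312, 156]);


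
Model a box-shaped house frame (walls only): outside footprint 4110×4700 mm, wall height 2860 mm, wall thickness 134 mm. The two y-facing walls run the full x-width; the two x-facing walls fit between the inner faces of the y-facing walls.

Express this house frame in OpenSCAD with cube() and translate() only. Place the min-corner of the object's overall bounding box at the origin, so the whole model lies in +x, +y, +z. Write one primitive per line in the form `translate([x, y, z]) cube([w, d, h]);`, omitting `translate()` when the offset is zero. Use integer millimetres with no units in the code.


cube([4110, 134, 2860]);
translate([0, 4566, 0]) cube([4110, 134, 2860]);
translate([0, 134, 0]) cube([134, 4432, 2860]);
translate([3976, 134, 0]) cube([134, 4432, 2860]);


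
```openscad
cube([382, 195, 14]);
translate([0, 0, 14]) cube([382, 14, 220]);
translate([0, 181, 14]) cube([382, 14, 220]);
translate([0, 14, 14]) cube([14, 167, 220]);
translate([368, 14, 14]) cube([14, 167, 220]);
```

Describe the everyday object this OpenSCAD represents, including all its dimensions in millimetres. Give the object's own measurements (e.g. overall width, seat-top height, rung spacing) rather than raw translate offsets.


An open-topped rectangular box: outside dimensions 382×195×234 mm, with a uniform wall and base thickness of 14 mm. The base is a full 382×195 slab on the floor; four walls sit on top of the base. The front and back walls (the −y and +y sides) span the full width; the two side walls fit between them.


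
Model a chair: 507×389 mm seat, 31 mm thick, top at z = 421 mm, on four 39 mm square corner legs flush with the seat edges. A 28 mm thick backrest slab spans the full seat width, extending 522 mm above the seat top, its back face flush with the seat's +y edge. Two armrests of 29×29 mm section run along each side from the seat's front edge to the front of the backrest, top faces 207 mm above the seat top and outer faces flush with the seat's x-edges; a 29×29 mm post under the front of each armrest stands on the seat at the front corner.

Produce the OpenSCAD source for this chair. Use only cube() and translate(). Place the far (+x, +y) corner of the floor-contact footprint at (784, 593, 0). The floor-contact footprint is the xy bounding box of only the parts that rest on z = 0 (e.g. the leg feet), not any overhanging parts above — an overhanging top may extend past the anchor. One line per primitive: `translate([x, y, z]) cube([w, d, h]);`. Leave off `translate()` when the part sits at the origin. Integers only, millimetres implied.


translate([277, 204, 390]) cube([507, 389, 31]);
translate([277, 204, 0]) cube([39, 39, 390]);
translate([745, 204, 0]) cube([39, 39, 390]);
translate([277, 554, 0]) cube([39, 39, 390]);
translate([745, 554, 0]) cube([39, 39, 390]);
translate([277, 565, 421]) cube([507, 28, 522]);
translate([277, 204, 599]) cube([29, 361, 29]);
translate([755, 204, 599]) cube([29, 361, 29]);
translate([277, 204, 421]) cube([29, 29, 178]);
translate([755, 204, 421]) cube([29, 29, 178]);


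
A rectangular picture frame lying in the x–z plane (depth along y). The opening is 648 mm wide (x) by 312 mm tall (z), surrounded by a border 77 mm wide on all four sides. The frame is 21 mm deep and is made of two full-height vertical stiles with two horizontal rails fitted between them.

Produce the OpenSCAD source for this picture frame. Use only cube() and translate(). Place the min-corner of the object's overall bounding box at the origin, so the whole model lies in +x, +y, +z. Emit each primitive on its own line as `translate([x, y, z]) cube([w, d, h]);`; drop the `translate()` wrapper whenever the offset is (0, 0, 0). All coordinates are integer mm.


cube([77, 21, 466]);
translate([725, 0, 0]) cube([77, 21, 466]);
translate([77, 0, 0]) cube([648, 21, 77]);
translate([77, 0, 389]) cube([648, 21, 77]);


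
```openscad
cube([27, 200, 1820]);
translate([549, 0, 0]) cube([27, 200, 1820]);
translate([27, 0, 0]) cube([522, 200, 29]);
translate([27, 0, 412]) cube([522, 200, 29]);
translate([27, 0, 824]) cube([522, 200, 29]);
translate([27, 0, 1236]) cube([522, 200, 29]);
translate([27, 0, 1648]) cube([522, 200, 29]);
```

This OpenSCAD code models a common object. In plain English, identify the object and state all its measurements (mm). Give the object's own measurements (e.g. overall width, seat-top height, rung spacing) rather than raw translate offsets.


An open bookshelf. Two side panels, each 27 mm thick, 200 mm deep and 1820 mm tall, stand 576 mm apart (outside-to-outside). Between them sit 5 shelves, each 29 mm thick and 200 mm deep, spanning the full gap between the sides. The bottom shelf rests on the floor (its underside at z = 0) and the clear gap between one shelf's top and the next shelf's underside is 383 mm.


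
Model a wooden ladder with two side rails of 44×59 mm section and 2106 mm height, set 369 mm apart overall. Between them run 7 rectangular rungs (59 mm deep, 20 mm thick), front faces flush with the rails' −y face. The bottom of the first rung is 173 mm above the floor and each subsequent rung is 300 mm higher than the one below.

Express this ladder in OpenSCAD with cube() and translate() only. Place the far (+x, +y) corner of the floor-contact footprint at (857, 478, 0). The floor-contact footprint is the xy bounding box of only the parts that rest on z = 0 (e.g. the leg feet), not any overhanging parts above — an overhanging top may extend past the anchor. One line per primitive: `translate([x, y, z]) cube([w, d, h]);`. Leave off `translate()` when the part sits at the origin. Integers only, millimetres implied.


// rung span = 369 - 2*44 = 281
// rung[k] z = 173 + k*300
translate([488, 419, 0]) cube([44, 59, 2106]);
translate([813, 419, 0]) cube([44, 59, 2106]);
translate([532, 419, 173]) cube([281, 59, 20]);
translate([532, 419, 473]) cube([281, 59, 20]);
translate([532, 419, 773]) cube([281, 59, 20]);
translate([532, 419, 1073]) cube([281, 59, 20]);
translate([532, 419, 1373]) cube([281, 59, 20]);
translate([532, 419, 1673]) cube([281, 59, 20]);
translate([532, 419, 1973]) cube([281, 59, 20]);


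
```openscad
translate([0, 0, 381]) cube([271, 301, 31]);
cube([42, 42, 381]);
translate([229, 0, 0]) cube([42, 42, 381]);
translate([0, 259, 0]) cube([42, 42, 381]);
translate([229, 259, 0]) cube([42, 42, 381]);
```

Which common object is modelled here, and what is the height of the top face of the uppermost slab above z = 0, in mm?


A stool. The seat height is 412 mm.

A 271×301×31 slab at z = 381 on four corner posts — a stool. The seat top is 381 + 31 = 412 mm.


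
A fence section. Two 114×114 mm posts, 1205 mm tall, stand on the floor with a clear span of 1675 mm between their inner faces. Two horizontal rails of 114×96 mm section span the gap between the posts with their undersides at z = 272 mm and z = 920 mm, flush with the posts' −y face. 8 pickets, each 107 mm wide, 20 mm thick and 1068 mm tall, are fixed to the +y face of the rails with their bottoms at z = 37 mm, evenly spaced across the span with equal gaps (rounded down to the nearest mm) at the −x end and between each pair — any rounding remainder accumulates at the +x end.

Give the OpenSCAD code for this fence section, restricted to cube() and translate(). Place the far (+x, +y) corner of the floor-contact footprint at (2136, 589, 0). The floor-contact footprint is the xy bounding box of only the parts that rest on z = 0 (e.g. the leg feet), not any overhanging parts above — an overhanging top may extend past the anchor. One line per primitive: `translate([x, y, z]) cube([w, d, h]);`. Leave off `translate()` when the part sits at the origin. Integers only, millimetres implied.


translate([233, 475, 0]) cube([114, 114, 1205]);
translate([2022, 475, 0]) cube([114, 114, 1205]);
translate([347, 475, 272]) cube([1675, 114, 96]);
translate([347, 475, 920]) cube([1675, 114, 96]);
translate([438, 589, 37]) cube([107, 20, 1068]);
translate([636, 589, 37]) cube([107, 20, 1068]);
translate([834, 589, 37]) cube([107, 20, 1068]);
translate([1032, 589, 37]) cube([107, 20, 1068]);
translate([1230, 589, 37]) cube([107, 20, 1068]);
translate([1428, 589, 37]) cube([107, 20, 1068]);
translate([1626, 589, 37]) cube([107, 20, 1068]);
translate([1824, 589, 37]) cube([107, 20, 1068]);


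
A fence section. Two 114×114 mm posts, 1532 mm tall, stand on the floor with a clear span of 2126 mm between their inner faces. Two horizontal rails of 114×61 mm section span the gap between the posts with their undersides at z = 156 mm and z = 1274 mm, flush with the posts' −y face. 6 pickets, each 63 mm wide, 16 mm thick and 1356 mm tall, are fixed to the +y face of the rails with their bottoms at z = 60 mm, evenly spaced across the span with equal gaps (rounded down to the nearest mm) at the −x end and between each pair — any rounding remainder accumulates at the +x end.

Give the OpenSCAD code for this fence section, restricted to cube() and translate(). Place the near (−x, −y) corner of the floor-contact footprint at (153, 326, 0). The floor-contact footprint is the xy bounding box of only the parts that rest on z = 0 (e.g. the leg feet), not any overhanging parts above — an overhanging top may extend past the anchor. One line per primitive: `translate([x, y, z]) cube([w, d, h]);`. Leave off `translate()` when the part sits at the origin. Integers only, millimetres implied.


translate([153, 326, 0]) cube([114, 114, 1532]);
translate([2393, 326, 0]) cube([114, 114, 1532]);
translate([267, 326, 156]) cube([2126, 114, 61]);
translate([267, 326, 1274]) cube([2126, 114, 61]);
translate([516, 440, 60]) cube([63, 16, 1356]);
translate([828, 440, 60]) cube([63, 16, 1356]);
translate([1140, 440, 60]) cube([63, 16, 1356]);
translate([1452, 440, 60]) cube([63, 16, 1356]);
translate([1764, 440, 60]) cube([63, 16, 1356]);
translate([2076, 440, 60]) cube([63, 16, 1356]);


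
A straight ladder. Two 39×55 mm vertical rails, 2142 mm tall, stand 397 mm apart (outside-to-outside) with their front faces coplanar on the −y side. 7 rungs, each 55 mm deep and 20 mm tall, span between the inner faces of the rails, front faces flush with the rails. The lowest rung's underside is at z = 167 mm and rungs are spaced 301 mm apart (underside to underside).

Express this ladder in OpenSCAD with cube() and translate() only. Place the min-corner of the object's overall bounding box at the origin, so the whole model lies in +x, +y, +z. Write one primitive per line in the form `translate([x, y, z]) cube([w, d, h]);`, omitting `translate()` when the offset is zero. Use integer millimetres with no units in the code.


cube([39, 55, 2142]);
translate([358, 0, 0]) cube([39, 55, 2142]);
translate([39, 0, 167]) cube([319, 55, 20]);
translate([39, 0, 468]) cube([319, 55, 20]);
translate([39, 0, 769]) cube([319, 55, 20]);
translate([39, 0, 1070]) cube([319, 55, 20]);
translate([39, 0, 1371]) cube([319, 55, 20]);
translate([39, 0, 1672]) cube([319, 55, 20]);
translate([39, 0, 1973]) cube([319, 55, 20]);


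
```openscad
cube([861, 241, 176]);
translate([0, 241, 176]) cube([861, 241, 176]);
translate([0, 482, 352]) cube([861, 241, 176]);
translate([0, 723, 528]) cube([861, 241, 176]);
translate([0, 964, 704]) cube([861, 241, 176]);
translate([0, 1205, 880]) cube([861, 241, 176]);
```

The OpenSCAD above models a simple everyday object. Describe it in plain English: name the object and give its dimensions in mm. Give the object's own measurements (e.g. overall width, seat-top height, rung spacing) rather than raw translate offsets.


A straight staircase of 6 solid steps. Each step is 861 mm wide (x), 241 mm deep (y, the going) and 176 mm tall (the rise). The first step rests on the floor; each subsequent step sits one going further in +y and one rise higher in +z, directly behind and above the previous step with no overlap.


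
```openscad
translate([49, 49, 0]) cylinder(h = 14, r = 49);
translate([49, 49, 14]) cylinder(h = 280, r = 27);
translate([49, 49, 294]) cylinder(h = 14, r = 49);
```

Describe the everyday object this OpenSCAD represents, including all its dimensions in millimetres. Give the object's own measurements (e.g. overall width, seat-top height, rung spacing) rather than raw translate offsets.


A spool: two coaxial disc flanges of radius 49 mm and thickness 14 mm, joined by a core cylinder of radius 27 mm and height 280 mm. The lower flange rests on z = 0 and the three cylinders share a vertical axis.


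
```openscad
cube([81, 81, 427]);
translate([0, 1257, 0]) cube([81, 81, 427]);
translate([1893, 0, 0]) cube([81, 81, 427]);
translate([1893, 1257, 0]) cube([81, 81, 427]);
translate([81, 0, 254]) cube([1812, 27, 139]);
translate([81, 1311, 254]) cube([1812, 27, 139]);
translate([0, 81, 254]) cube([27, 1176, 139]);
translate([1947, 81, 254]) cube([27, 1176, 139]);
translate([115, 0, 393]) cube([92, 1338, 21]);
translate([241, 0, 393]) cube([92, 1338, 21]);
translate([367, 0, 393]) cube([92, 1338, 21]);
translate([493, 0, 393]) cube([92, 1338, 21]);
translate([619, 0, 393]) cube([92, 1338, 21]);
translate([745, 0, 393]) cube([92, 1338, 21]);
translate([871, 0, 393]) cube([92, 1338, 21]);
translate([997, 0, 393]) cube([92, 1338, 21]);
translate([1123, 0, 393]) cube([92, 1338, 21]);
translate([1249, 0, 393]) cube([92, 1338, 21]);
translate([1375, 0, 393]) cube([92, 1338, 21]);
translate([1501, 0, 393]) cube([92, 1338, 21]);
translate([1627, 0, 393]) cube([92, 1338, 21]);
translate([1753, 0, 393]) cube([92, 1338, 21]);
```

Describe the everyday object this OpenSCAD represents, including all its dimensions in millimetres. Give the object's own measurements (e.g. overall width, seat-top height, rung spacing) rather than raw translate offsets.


A bed frame 1974 mm long (x) by 1338 mm wide (y). Four 81×81 mm corner posts, 427 mm tall, at the corners of the footprint. Four rails of 27 mm thickness and 139 mm height run between adjacent posts with their undersides at z = 254 mm, their outer faces flush with the outside of the frame (the two x-running rails run between the posts' inner faces; the two y-running rails run between the posts' inner faces). 14 slats, each 92 mm wide (x) and 21 mm thick, lie across the top of the two x-running rails, running the full 1338 mm width of the frame in y; along x they sit between the end posts with a 34 mm gap after the −x posts and between neighbouring slats, leaving 48 mm before the +x posts.


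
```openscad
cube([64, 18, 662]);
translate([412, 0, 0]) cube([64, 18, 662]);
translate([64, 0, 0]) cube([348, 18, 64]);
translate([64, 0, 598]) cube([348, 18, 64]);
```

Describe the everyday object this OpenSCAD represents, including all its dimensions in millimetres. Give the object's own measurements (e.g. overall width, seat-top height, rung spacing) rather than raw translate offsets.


A rectangular picture frame lying in the x–z plane (depth along y). The opening is 348 mm wide (x) by 534 mm tall (z), surrounded by a border 64 mm wide on all four sides. The frame is 18 mm deep and is made of two full-height vertical stiles with two horizontal rails fitted between them.


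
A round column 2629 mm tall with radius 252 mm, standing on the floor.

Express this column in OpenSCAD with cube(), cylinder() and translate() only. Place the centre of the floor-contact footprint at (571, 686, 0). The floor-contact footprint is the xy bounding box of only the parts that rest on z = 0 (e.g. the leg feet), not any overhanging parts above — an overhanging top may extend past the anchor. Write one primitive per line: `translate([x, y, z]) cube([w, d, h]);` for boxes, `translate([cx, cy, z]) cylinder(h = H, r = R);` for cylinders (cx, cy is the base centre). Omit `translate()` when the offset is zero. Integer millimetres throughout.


translate([571, 686, 0]) cylinder(h = 2629, r = 252);


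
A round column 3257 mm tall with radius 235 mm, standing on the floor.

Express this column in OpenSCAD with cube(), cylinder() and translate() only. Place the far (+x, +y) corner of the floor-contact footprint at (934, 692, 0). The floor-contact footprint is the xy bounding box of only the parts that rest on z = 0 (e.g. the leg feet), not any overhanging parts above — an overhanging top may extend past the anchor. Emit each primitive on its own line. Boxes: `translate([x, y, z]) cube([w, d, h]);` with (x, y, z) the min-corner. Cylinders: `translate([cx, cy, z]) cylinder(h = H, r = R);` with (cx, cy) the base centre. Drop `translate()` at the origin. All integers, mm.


translate([699, 457, 0]) cylinder(h = 3257, r = 235);


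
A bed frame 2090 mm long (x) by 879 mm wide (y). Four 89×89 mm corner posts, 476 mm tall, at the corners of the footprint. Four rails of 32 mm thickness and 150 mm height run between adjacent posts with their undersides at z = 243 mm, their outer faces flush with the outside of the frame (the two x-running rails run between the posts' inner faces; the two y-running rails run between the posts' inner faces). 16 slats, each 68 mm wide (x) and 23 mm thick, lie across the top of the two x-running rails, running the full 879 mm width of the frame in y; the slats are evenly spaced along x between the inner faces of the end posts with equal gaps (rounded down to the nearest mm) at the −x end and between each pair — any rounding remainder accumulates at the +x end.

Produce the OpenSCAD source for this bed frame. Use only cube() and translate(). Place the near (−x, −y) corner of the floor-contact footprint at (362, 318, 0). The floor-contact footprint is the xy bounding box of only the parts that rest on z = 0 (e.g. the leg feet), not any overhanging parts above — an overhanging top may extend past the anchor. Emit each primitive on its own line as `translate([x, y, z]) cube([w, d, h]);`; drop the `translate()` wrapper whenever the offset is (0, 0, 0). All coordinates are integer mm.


translate([362, 318, 0]) cube([89, 89, 476]);
translate([362, 1108, 0]) cube([89, 89, 476]);
translate([2363, 318, 0]) cube([89, 89, 476]);
translate([2363, 1108, 0]) cube([89, 89, 476]);
translate([451, 318, 243]) cube([1912, 32, 150]);
translate([451, 1165, 243]) cube([1912, 32, 150]);
translate([362, 407, 243]) cube([32, 701, 150]);
translate([2420, 407, 243]) cube([32, 701, 150]);
translate([499, 318, 393]) cube([68, 879, 23]);
translate([615, 318, 393]) cube([68, 879, 23]);
translate([731, 318, 393]) cube([68, 879, 23]);
translate([847, 318, 393]) cube([68, 879, 23]);
translate([963, 318, 393]) cube([68, 879, 23]);
translate([1079, 318, 393]) cube([68, 879, 23]);
translate([1195, 318, 393]) cube([68, 879, 23]);
translate([1311, 318, 393]) cube([68, 879, 23]);
translate([1427, 318, 393]) cube([68, 879, 23]);
translate([1543, 318, 393]) cube([68, 879, 23]);
translate([1659, 318, 393]) cube([68, 879, 23]);
translate([1775, 318, 393]) cube([68, 879, 23]);
translate([1891, 318, 393]) cube([68, 879, 23]);
translate([2007, 318, 393]) cube([68, 879, 23]);
translate([2123, 318, 393]) cube([68, 879, 23]);
translate([2239, 318, 393]) cube([68, 879, 23]);
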